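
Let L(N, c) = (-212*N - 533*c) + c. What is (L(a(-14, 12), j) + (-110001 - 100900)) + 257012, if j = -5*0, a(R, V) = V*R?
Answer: 81727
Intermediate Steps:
a(R, V) = R*V
j = 0
L(N, c) = -532*c - 212*N (L(N, c) = (-533*c - 212*N) + c = -532*c - 212*N)
(L(a(-14, 12), j) + (-110001 - 100900)) + 257012 = ((-532*0 - (-2968)*12) + (-110001 - 100900)) + 257012 = ((0 - 212*(-168)) - 210901) + 257012 = ((0 + 35616) - 210901) + 257012 = (35616 - 210901) + 257012 = -175285 + 257012 = 81727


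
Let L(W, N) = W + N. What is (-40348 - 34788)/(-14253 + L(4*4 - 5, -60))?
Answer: 37568/7151 ≈ 5.2535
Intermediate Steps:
L(W, N) = N + W
(-40348 - 34788)/(-14253 + L(4*4 - 5, -60)) = (-40348 - 34788)/(-14253 + (-60 + (4*4 - 5))) = -75136/(-14253 + (-60 + (16 - 5))) = -75136/(-14253 + (-60 + 11)) = -75136/(-14253 - 49) = -75136/(-14302) = -75136*(-1/14302) = 37568/7151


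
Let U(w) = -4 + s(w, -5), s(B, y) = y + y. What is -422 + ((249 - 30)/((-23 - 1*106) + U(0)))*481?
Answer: -12745/11 ≈ -1158.6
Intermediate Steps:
s(B, y) = 2*y
U(w) = -14 (U(w) = -4 + 2*(-5) = -4 - 10 = -14)
-422 + ((249 - 30)/((-23 - 1*106) + U(0)))*481 = -422 + ((249 - 30)/((-23 - 1*106) - 14))*481 = -422 + (219/((-23 - 106) - 14))*481 = -422 + (219/(-129 - 14))*481 = -422 + (219/(-143))*481 = -422 + (219*(-1/143))*481 = -422 - 219/143*481 = -422 - 8103/11 = -12745/11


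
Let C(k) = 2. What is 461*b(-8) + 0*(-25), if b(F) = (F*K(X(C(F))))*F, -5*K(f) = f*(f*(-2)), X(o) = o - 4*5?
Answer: 19118592/5 ≈ 3.8237e+6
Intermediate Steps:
X(o) = -20 + o (X(o) = o - 20 = -20 + o)
K(f) = 2*f²/5 (K(f) = -f*f*(-2)/5 = -f*(-2*f)/5 = -(-2)*f²/5 = 2*f²/5)
b(F) = 648*F²/5 (b(F) = (F*(2*(-20 + 2)²/5))*F = (F*((⅖)*(-18)²))*F = (F*((⅖)*324))*F = (F*(648/5))*F = (648*F/5)*F = 648*F²/5)
461*b(-8) + 0*(-25) = 461*((648/5)*(-8)²) + 0*(-25) = 461*((648/5)*64) + 0 = 461*(41472/5) + 0 = 19118592/5 + 0 = 19118592/5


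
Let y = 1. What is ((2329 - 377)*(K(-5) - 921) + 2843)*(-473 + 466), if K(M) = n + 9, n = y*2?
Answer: 12414339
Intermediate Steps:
n = 2 (n = 1*2 = 2)
K(M) = 11 (K(M) = 2 + 9 = 11)
((2329 - 377)*(K(-5) - 921) + 2843)*(-473 + 466) = ((2329 - 377)*(11 - 921) + 2843)*(-473 + 466) = (1952*(-910) + 2843)*(-7) = (-1776320 + 2843)*(-7) = -1773477*(-7) = 12414339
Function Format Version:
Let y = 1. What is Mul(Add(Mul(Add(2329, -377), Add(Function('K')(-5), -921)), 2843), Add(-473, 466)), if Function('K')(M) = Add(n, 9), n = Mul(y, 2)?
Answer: 12414339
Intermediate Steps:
n = 2 (n = Mul(1, 2) = 2)
Function('K')(M) = 11 (Function('K')(M) = Add(2, 9) = 11)
Mul(Add(Mul(Add(2329, -377), Add(Function('K')(-5), -921)), 2843), Add(-473, 466)) = Mul(Add(Mul(Add(2329, -377), Add(11, -921)), 2843), Add(-473, 466)) = Mul(Add(Mul(1952, -910), 2843), -7) = Mul(Add(-1776320, 2843), -7) = Mul(-1773477, -7) = 12414339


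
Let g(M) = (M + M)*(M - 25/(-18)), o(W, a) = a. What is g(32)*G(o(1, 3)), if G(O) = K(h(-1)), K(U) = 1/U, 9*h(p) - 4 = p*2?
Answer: 9616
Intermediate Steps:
h(p) = 4/9 + 2*p/9 (h(p) = 4/9 + (p*2)/9 = 4/9 + (2*p)/9 = 4/9 + 2*p/9)
g(M) = 2*M*(25/18 + M) (g(M) = (2*M)*(M - 25*(-1/18)) = (2*M)*(M + 25/18) = (2*M)*(25/18 + M) = 2*M*(25/18 + M))
K(U) = 1/U
G(O) = 9/2 (G(O) = 1/(4/9 + (2/9)*(-1)) = 1/(4/9 - 2/9) = 1/(2/9) = 9/2)
g(32)*G(o(1, 3)) = ((⅑)*32*(25 + 18*32))*(9/2) = ((⅑)*32*(25 + 576))*(9/2) = ((⅑)*32*601)*(9/2) = (19232/9)*(9/2) = 9616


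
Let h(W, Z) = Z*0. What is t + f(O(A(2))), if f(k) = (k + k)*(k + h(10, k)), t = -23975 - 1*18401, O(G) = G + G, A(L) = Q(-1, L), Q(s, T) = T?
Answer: -42344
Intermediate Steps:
A(L) = L
O(G) = 2*G
h(W, Z) = 0
t = -42376 (t = -23975 - 18401 = -42376)
f(k) = 2*k² (f(k) = (k + k)*(k + 0) = (2*k)*k = 2*k²)
t + f(O(A(2))) = -42376 + 2*(2*2)² = -42376 + 2*4² = -42376 + 2*16 = -42376 + 32 = -42344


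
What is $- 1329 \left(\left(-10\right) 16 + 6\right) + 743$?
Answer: $205409$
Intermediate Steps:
$- 1329 \left(\left(-10\right) 16 + 6\right) + 743 = - 1329 \left(-160 + 6\right) + 743 = \left(-1329\right) \left(-154\right) + 743 = 204666 + 743 = 205409$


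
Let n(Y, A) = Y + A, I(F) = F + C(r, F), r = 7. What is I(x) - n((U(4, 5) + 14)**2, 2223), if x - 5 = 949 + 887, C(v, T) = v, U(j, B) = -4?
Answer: -475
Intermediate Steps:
x = 1841 (x = 5 + (949 + 887) = 5 + 1836 = 1841)
I(F) = 7 + F (I(F) = F + 7 = 7 + F)
n(Y, A) = A + Y
I(x) - n((U(4, 5) + 14)**2, 2223) = (7 + 1841) - (2223 + (-4 + 14)**2) = 1848 - (2223 + 10**2) = 1848 - (2223 + 100) = 1848 - 1*2323 = 1848 - 2323 = -475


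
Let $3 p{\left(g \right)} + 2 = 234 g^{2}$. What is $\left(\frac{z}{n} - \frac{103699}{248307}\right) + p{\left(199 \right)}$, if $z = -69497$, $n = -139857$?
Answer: $\frac{11918767129347488}{3858608011} \approx 3.0889 \cdot 10^{6}$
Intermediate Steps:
$p{\left(g \right)} = - \frac{2}{3} + 78 g^{2}$ ($p{\left(g \right)} = - \frac{2}{3} + \frac{234 g^{2}}{3} = - \frac{2}{3} + 78 g^{2}$)
$\left(\frac{z}{n} - \frac{103699}{248307}\right) + p{\left(199 \right)} = \left(- \frac{69497}{-139857} - \frac{103699}{248307}\right) - \left(\frac{2}{3} - 78 \cdot 199^{2}\right) = \left(\left(-69497\right) \left(- \frac{1}{139857}\right) - \frac{103699}{248307}\right) + \left(- \frac{2}{3} + 78 \cdot 39601\right) = \left(\frac{69497}{139857} - \frac{103699}{248307}\right) + \left(- \frac{2}{3} + 3088878\right) = \frac{917853512}{11575824033} + \frac{9266632}{3} = \frac{11918767129347488}{3858608011}$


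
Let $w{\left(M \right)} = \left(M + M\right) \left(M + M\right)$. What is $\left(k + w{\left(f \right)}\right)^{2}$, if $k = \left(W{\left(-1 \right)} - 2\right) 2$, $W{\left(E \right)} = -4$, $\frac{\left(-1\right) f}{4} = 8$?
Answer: $16679056$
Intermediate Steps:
$f = -32$ ($f = \left(-4\right) 8 = -32$)
$w{\left(M \right)} = 4 M^{2}$ ($w{\left(M \right)} = 2 M 2 M = 4 M^{2}$)
$k = -12$ ($k = \left(-4 - 2\right) 2 = \left(-6\right) 2 = -12$)
$\left(k + w{\left(f \right)}\right)^{2} = \left(-12 + 4 \left(-32\right)^{2}\right)^{2} = \left(-12 + 4 \cdot 1024\right)^{2} = \left(-12 + 4096\right)^{2} = 4084^{2} = 16679056$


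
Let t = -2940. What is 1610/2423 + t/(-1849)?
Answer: 10100510/4480127 ≈ 2.2545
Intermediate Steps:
1610/2423 + t/(-1849) = 1610/2423 - 2940/(-1849) = 1610*(1/2423) - 2940*(-1/1849) = 1610/2423 + 2940/1849 = 10100510/4480127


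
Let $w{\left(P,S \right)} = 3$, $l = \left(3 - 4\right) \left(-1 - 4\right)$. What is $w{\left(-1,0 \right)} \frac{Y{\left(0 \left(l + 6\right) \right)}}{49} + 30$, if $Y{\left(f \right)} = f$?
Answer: $30$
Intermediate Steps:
$l = 5$ ($l = \left(-1\right) \left(-5\right) = 5$)
$w{\left(-1,0 \right)} \frac{Y{\left(0 \left(l + 6\right) \right)}}{49} + 30 = 3 \frac{0 \left(5 + 6\right)}{49} + 30 = 3 \cdot 0 \cdot 11 \cdot \frac{1}{49} + 30 = 3 \cdot 0 \cdot \frac{1}{49} + 30 = 3 \cdot 0 + 30 = 0 + 30 = 30$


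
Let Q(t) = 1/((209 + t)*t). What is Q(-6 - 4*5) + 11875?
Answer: 56501249/4758 ≈ 11875.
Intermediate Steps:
Q(t) = 1/(t*(209 + t))
Q(-6 - 4*5) + 11875 = 1/((-6 - 4*5)*(209 + (-6 - 4*5))) + 11875 = 1/((-6 - 20)*(209 + (-6 - 20))) + 11875 = 1/((-26)*(209 - 26)) + 11875 = -1/26/183 + 11875 = -1/26*1/183 + 11875 = -1/4758 + 11875 = 56501249/4758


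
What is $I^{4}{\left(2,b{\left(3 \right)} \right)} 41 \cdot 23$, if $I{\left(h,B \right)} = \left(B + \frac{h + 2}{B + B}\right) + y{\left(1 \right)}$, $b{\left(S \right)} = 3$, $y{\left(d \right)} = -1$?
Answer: $\frac{3862528}{81} \approx 47686.0$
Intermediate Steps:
$I{\left(h,B \right)} = -1 + B + \frac{2 + h}{2 B}$ ($I{\left(h,B \right)} = \left(B + \frac{h + 2}{B + B}\right) - 1 = \left(B + \frac{2 + h}{2 B}\right) - 1 = -1 + B + \frac{2 + h}{2 B}$)
$I^{4}{\left(2,b{\left(3 \right)} \right)} 41 \cdot 23 = \left(\frac{1 + \frac{1}{2} \cdot 2 + 3 \left(-1 + 3\right)}{3}\right)^{4} \cdot 41 \cdot 23 = \left(\frac{1 + 1 + 3 \cdot 2}{3}\right)^{4} \cdot 41 \cdot 23 = \left(\frac{1 + 1 + 6}{3}\right)^{4} \cdot 41 \cdot 23 = \left(\frac{1}{3} \cdot 8\right)^{4} \cdot 41 \cdot 23 = \left(\frac{8}{3}\right)^{4} \cdot 41 \cdot 23 = \frac{4096}{81} \cdot 41 \cdot 23 = \frac{167936}{81} \cdot 23 = \frac{3862528}{81}$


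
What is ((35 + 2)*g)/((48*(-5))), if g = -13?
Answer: 481/240 ≈ 2.0042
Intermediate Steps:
((35 + 2)*g)/((48*(-5))) = ((35 + 2)*(-13))/((48*(-5))) = (37*(-13))/(-240) = -481*(-1/240) = 481/240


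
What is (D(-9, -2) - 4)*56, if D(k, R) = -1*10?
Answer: -784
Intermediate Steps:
D(k, R) = -10
(D(-9, -2) - 4)*56 = (-10 - 4)*56 = -14*56 = -784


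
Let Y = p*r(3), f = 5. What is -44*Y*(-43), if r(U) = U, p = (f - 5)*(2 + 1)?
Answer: 0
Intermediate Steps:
p = 0 (p = (5 - 5)*(2 + 1) = 0*3 = 0)
Y = 0 (Y = 0*3 = 0)
-44*Y*(-43) = -44*0*(-43) = 0*(-43) = 0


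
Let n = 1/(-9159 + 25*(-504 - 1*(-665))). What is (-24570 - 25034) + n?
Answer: -254666937/5134 ≈ -49604.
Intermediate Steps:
n = -1/5134 (n = 1/(-9159 + 25*(-504 + 665)) = 1/(-9159 + 25*161) = 1/(-9159 + 4025) = 1/(-5134) = -1/5134 ≈ -0.00019478)
(-24570 - 25034) + n = (-24570 - 25034) - 1/5134 = -49604 - 1/5134 = -254666937/5134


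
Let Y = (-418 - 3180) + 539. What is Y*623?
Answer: -1905757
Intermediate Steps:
Y = -3059 (Y = -3598 + 539 = -3059)
Y*623 = -3059*623 = -1905757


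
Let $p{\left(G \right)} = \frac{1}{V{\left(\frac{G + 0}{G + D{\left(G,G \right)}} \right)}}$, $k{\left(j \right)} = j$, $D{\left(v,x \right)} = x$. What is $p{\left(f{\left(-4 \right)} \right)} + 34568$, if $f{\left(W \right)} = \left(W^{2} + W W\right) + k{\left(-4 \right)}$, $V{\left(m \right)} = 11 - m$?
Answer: $\frac{725930}{21} \approx 34568.0$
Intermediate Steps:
$f{\left(W \right)} = -4 + 2 W^{2}$ ($f{\left(W \right)} = \left(W^{2} + W W\right) - 4 = \left(W^{2} + W^{2}\right) - 4 = 2 W^{2} - 4 = -4 + 2 W^{2}$)
$p{\left(G \right)} = \frac{2}{21}$ ($p{\left(G \right)} = \frac{1}{11 - \frac{G + 0}{G + G}} = \frac{1}{11 - \frac{G}{2 G}} = \frac{1}{11 - G \frac{1}{2 G}} = \frac{1}{11 - \frac{1}{2}} = \frac{1}{\frac{21}{2}} = \frac{2}{21}$)
$p{\left(f{\left(-4 \right)} \right)} + 34568 = \frac{2}{21} + 34568 = \frac{725930}{21}$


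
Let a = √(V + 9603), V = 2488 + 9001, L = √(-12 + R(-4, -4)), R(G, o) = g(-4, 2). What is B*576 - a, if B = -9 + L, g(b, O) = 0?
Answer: -5184 - 2*√5273 + 1152*I*√3 ≈ -5329.2 + 1995.3*I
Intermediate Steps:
R(G, o) = 0
L = 2*I*√3 (L = √(-12 + 0) = √(-12) = 2*I*√3 ≈ 3.4641*I)
B = -9 + 2*I*√3 ≈ -9.0 + 3.4641*I
V = 11489
a = 2*√5273 (a = √(11489 + 9603) = √21092 = 2*√5273 ≈ 145.23)
B*576 - a = (-9 + 2*I*√3)*576 - 2*√5273 = (-5184 + 1152*I*√3) - 2*√5273 = -5184 - 2*√5273 + 1152*I*√3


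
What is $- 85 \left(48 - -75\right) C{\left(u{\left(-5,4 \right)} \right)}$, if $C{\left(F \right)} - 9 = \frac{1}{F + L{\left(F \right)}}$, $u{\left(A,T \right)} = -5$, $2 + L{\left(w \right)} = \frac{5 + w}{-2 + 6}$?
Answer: $- \frac{648210}{7} \approx -92601.0$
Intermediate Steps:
$L{\left(w \right)} = - \frac{3}{4} + \frac{w}{4}$ ($L{\left(w \right)} = -2 + \frac{5 + w}{-2 + 6} = -2 + \frac{5 + w}{4} = -2 + \left(5 + w\right) \frac{1}{4} = -2 + \left(\frac{5}{4} + \frac{w}{4}\right) = - \frac{3}{4} + \frac{w}{4}$)
$C{\left(F \right)} = 9 + \frac{1}{- \frac{3}{4} + \frac{5 F}{4}}$ ($C{\left(F \right)} = 9 + \frac{1}{F + \left(- \frac{3}{4} + \frac{F}{4}\right)} = 9 + \frac{1}{- \frac{3}{4} + \frac{5 F}{4}}$)
$- 85 \left(48 - -75\right) C{\left(u{\left(-5,4 \right)} \right)} = - 85 \left(48 - -75\right) \frac{-23 + 45 \left(-5\right)}{-3 + 5 \left(-5\right)} = - 85 \left(48 + 75\right) \frac{-23 - 225}{-3 - 25} = \left(-85\right) 123 \frac{1}{-28} \left(-248\right) = - 10455 \left(\left(- \frac{1}{28}\right) \left(-248\right)\right) = \left(-10455\right) \frac{62}{7} = - \frac{648210}{7}$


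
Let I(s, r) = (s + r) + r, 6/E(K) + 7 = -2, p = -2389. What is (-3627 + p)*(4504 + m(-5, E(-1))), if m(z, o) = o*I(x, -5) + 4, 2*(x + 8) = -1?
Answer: -81582976/3 ≈ -2.7194e+7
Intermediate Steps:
E(K) = -2/3 (E(K) = 6/(-7 - 2) = 6/(-9) = 6*(-1/9) = -2/3)
x = -17/2 (x = -8 + (1/2)*(-1) = -8 - 1/2 = -17/2 ≈ -8.5000)
I(s, r) = s + 2*r (I(s, r) = (r + s) + r = s + 2*r)
m(z, o) = 4 - 37*o/2 (m(z, o) = o*(-17/2 + 2*(-5)) + 4 = o*(-17/2 - 10) + 4 = o*(-37/2) + 4 = -37*o/2 + 4 = 4 - 37*o/2)
(-3627 + p)*(4504 + m(-5, E(-1))) = (-3627 - 2389)*(4504 + (4 - 37/2*(-2/3))) = -6016*(4504 + (4 + 37/3)) = -6016*(4504 + 49/3) = -6016*13561/3 = -81582976/3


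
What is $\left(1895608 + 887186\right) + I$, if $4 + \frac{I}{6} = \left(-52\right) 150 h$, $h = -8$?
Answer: $3157170$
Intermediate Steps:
$I = 374376$ ($I = -24 + 6 \left(-52\right) 150 \left(-8\right) = -24 + 6 \left(\left(-7800\right) \left(-8\right)\right) = -24 + 6 \cdot 62400 = -24 + 374400 = 374376$)
$\left(1895608 + 887186\right) + I = \left(1895608 + 887186\right) + 374376 = 2782794 + 374376 = 3157170$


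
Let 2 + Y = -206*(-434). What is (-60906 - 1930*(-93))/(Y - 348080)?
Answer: -6588/14371 ≈ -0.45842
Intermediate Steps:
Y = 89402 (Y = -2 - 206*(-434) = -2 + 89404 = 89402)
(-60906 - 1930*(-93))/(Y - 348080) = (-60906 - 1930*(-93))/(89402 - 348080) = (-60906 + 179490)/(-258678) = 118584*(-1/258678) = -6588/14371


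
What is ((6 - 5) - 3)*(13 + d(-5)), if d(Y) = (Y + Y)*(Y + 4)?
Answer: -46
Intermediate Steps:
d(Y) = 2*Y*(4 + Y) (d(Y) = (2*Y)*(4 + Y) = 2*Y*(4 + Y))
((6 - 5) - 3)*(13 + d(-5)) = ((6 - 5) - 3)*(13 + 2*(-5)*(4 - 5)) = (1 - 3)*(13 + 2*(-5)*(-1)) = -2*(13 + 10) = -2*23 = -46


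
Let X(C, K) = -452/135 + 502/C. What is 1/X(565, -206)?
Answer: -15255/37522 ≈ -0.40656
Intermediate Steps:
X(C, K) = -452/135 + 502/C (X(C, K) = -452*1/135 + 502/C = -452/135 + 502/C)
1/X(565, -206) = 1/(-452/135 + 502/565) = 1/(-37522/15255) = -15255/37522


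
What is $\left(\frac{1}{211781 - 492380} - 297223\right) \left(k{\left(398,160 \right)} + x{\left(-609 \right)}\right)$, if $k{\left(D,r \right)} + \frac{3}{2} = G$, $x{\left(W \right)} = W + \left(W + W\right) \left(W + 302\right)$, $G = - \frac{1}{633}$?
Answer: $- \frac{19708259075232632669}{177619167} \approx -1.1096 \cdot 10^{11}$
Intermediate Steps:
$G = - \frac{1}{633}$ ($G = \left(-1\right) \frac{1}{633} = - \frac{1}{633} \approx -0.0015798$)
$x{\left(W \right)} = W + 2 W \left(302 + W\right)$
$k{\left(D,r \right)} = - \frac{1901}{1266}$ ($k{\left(D,r \right)} = - \frac{3}{2} - \frac{1}{633} = - \frac{1901}{1266}$)
$\left(\frac{1}{211781 - 492380} - 297223\right) \left(k{\left(398,160 \right)} + x{\left(-609 \right)}\right) = \left(\frac{1}{211781 - 492380} - 297223\right) \left(- \frac{1901}{1266} - 609 \left(605 + 2 \left(-609\right)\right)\right) = \left(\frac{1}{-280599} - 297223\right) \left(- \frac{1901}{1266} - 609 \left(605 - 1218\right)\right) = \left(- \frac{1}{280599} - 297223\right) \left(- \frac{1901}{1266} - -373317\right) = - \frac{83400476578 \left(- \frac{1901}{1266} + 373317\right)}{280599} = \left(- \frac{83400476578}{280599}\right) \frac{472617421}{1266} = - \frac{19708259075232632669}{177619167}$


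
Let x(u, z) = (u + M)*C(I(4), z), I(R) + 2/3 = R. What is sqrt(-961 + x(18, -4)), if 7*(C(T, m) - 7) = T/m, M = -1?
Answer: I*sqrt(1488858)/42 ≈ 29.052*I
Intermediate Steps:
I(R) = -2/3 + R
C(T, m) = 7 + T/(7*m) (C(T, m) = 7 + (T/m)/7 = 7 + T/(7*m))
x(u, z) = (-1 + u)*(7 + 10/(21*z)) (x(u, z) = (u - 1)*(7 + (-2/3 + 4)/(7*z)) = (-1 + u)*(7 + (1/7)*(10/3)/z) = (-1 + u)*(7 + 10/(21*z)))
sqrt(-961 + x(18, -4)) = sqrt(-961 + (1/21)*(-1 + 18)*(10 + 147*(-4))/(-4)) = sqrt(-961 + (1/21)*(-1/4)*17*(10 - 588)) = sqrt(-961 + (1/21)*(-1/4)*17*(-578)) = sqrt(-961 + 4913/42) = sqrt(-35449/42) = I*sqrt(1488858)/42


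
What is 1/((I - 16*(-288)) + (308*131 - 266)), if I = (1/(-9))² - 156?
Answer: 81/3607255 ≈ 2.2455e-5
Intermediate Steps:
I = -12635/81 (I = (-⅑)² - 156 = 1/81 - 156 = -12635/81 ≈ -155.99)
1/((I - 16*(-288)) + (308*131 - 266)) = 1/((-12635/81 - 16*(-288)) + (308*131 - 266)) = 1/((-12635/81 + 4608) + (40348 - 266)) = 1/(360613/81 + 40082) = 1/(3607255/81) = 81/3607255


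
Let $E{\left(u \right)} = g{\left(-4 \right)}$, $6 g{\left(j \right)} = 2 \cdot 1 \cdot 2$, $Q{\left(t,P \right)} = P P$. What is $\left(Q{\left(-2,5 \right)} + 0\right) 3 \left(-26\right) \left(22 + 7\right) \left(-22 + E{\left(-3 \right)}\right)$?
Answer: $1206400$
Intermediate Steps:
$Q{\left(t,P \right)} = P^{2}$
$g{\left(j \right)} = \frac{2}{3}$ ($g{\left(j \right)} = \frac{2 \cdot 1 \cdot 2}{6} = \frac{2 \cdot 2}{6} = \frac{1}{6} \cdot 4 = \frac{2}{3}$)
$E{\left(u \right)} = \frac{2}{3}$
$\left(Q{\left(-2,5 \right)} + 0\right) 3 \left(-26\right) \left(22 + 7\right) \left(-22 + E{\left(-3 \right)}\right) = \left(5^{2} + 0\right) 3 \left(-26\right) \left(22 + 7\right) \left(-22 + \frac{2}{3}\right) = \left(25 + 0\right) 3 \left(-26\right) 29 \left(- \frac{64}{3}\right) = 25 \cdot 3 \left(-26\right) \left(- \frac{1856}{3}\right) = 75 \left(-26\right) \left(- \frac{1856}{3}\right) = \left(-1950\right) \left(- \frac{1856}{3}\right) = 1206400$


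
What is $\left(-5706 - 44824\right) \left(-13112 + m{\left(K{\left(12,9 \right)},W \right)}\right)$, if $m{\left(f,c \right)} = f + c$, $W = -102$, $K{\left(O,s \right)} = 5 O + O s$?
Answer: $659214380$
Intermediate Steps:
$m{\left(f,c \right)} = c + f$
$\left(-5706 - 44824\right) \left(-13112 + m{\left(K{\left(12,9 \right)},W \right)}\right) = \left(-5706 - 44824\right) \left(-13112 - \left(102 - 12 \left(5 + 9\right)\right)\right) = - 50530 \left(-13112 + \left(-102 + 12 \cdot 14\right)\right) = - 50530 \left(-13112 + \left(-102 + 168\right)\right) = - 50530 \left(-13112 + 66\right) = \left(-50530\right) \left(-13046\right) = 659214380$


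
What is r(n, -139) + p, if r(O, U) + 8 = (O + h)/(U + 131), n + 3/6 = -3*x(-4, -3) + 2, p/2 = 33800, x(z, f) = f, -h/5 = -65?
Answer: 1080801/16 ≈ 67550.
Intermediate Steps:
h = 325 (h = -5*(-65) = 325)
p = 67600 (p = 2*33800 = 67600)
n = 21/2 (n = -½ + (-3*(-3) + 2) = -½ + (9 + 2) = -½ + 11 = 21/2 ≈ 10.500)
r(O, U) = -8 + (325 + O)/(131 + U) (r(O, U) = -8 + (O + 325)/(U + 131) = -8 + (325 + O)/(131 + U))
r(n, -139) + p = (-723 + 21/2 - 8*(-139))/(131 - 139) + 67600 = (-723 + 21/2 + 1112)/(-8) + 67600 = -⅛*799/2 + 67600 = -799/16 + 67600 = 1080801/16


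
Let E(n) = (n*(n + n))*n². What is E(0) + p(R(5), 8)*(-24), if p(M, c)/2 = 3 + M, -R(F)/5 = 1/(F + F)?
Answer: -120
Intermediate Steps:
R(F) = -5/(2*F) (R(F) = -5/(F + F) = -5*1/(2*F) = -5/(2*F))
p(M, c) = 6 + 2*M (p(M, c) = 2*(3 + M) = 6 + 2*M)
E(n) = 2*n⁴ (E(n) = (n*(2*n))*n² = (2*n²)*n² = 2*n⁴)
E(0) + p(R(5), 8)*(-24) = 2*0⁴ + (6 + 2*(-5/2/5))*(-24) = 2*0 + (6 + 2*(-5/2*⅕))*(-24) = 0 + (6 + 2*(-½))*(-24) = 0 + (6 - 1)*(-24) = 0 + 5*(-24) = 0 - 120 = -120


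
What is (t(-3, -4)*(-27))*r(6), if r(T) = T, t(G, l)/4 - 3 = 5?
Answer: -5184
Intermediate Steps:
t(G, l) = 32 (t(G, l) = 12 + 4*5 = 12 + 20 = 32)
(t(-3, -4)*(-27))*r(6) = (32*(-27))*6 = -864*6 = -5184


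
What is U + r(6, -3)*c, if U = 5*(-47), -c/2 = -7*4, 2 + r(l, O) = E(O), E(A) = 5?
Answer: -67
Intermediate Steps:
r(l, O) = 3 (r(l, O) = -2 + 5 = 3)
c = 56 (c = -(-14)*4 = -2*(-28) = 56)
U = -235
U + r(6, -3)*c = -235 + 3*56 = -235 + 168 = -67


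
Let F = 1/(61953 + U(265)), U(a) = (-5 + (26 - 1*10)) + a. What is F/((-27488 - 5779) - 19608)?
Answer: -1/3290358375 ≈ -3.0392e-10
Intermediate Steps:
U(a) = 11 + a (U(a) = (-5 + (26 - 10)) + a = (-5 + 16) + a = 11 + a)
F = 1/62229 (F = 1/(61953 + (11 + 265)) = 1/(61953 + 276) = 1/62229 ≈ 1.6070e-5)
F/((-27488 - 5779) - 19608) = 1/(62229*((-27488 - 5779) - 19608)) = 1/(62229*(-33267 - 19608)) = (1/62229)/(-52875) = (1/62229)*(-1/52875) = -1/3290358375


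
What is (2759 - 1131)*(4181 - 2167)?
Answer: 3278792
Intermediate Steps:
(2759 - 1131)*(4181 - 2167) = 1628*2014 = 3278792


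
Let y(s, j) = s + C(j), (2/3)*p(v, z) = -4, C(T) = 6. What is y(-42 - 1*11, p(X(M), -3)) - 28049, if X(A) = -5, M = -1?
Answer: -28096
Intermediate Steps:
p(v, z) = -6 (p(v, z) = (3/2)*(-4) = -6)
y(s, j) = 6 + s (y(s, j) = s + 6 = 6 + s)
y(-42 - 1*11, p(X(M), -3)) - 28049 = (6 + (-42 - 1*11)) - 28049 = (6 + (-42 - 11)) - 28049 = (6 - 53) - 28049 = -47 - 28049 = -28096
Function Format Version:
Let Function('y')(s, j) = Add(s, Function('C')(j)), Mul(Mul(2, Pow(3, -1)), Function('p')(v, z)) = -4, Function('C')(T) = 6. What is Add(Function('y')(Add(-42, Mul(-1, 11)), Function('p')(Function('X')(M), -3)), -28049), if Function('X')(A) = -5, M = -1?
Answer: -28096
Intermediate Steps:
Function('p')(v, z) = -6 (Function('p')(v, z) = Mul(Rational(3, 2), -4) = -6)
Function('y')(s, j) = Add(6, s) (Function('y')(s, j) = Add(s, 6) = Add(6, s))
Add(Function('y')(Add(-42, Mul(-1, 11)), Function('p')(Function('X')(M), -3)), -28049) = Add(Add(6, Add(-42, Mul(-1, 11))), -28049) = Add(Add(6, Add(-42, -11)), -28049) = Add(Add(6, -53), -28049) = Add(-47, -28049) = -28096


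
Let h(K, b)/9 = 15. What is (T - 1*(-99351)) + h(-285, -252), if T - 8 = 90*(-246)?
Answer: 77354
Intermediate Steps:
T = -22132 (T = 8 + 90*(-246) = 8 - 22140 = -22132)
h(K, b) = 135 (h(K, b) = 9*15 = 135)
(T - 1*(-99351)) + h(-285, -252) = (-22132 - 1*(-99351)) + 135 = (-22132 + 99351) + 135 = 77219 + 135 = 77354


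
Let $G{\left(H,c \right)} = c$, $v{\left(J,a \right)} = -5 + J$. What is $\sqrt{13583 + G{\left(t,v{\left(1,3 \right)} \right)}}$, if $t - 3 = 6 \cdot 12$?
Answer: $\sqrt{13579} \approx 116.53$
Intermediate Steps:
$t = 75$ ($t = 3 + 6 \cdot 12 = 3 + 72 = 75$)
$\sqrt{13583 + G{\left(t,v{\left(1,3 \right)} \right)}} = \sqrt{13583 + \left(-5 + 1\right)} = \sqrt{13583 - 4} = \sqrt{13579}$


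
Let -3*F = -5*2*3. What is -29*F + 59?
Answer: -231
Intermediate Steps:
F = 10 (F = -(-5*2)*3/3 = -(-10)*3/3 = -⅓*(-30) = 10)
-29*F + 59 = -29*10 + 59 = -290 + 59 = -231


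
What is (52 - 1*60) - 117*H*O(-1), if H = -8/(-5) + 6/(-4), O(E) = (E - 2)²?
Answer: -1133/10 ≈ -113.30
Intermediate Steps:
O(E) = (-2 + E)²
H = ⅒ (H = -8*(-⅕) + 6*(-¼) = 8/5 - 3/2 = ⅒ ≈ 0.10000)
(52 - 1*60) - 117*H*O(-1) = (52 - 1*60) - 117*(-2 - 1)²/10 = (52 - 60) - 117*(-3)²/10 = -8 - 117*9/10 = -8 - 1053/10 = -1133/10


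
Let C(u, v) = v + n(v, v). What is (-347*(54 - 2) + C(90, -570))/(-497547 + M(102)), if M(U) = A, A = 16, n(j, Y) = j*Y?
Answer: -306286/497531 ≈ -0.61561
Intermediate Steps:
n(j, Y) = Y*j
M(U) = 16
C(u, v) = v + v² (C(u, v) = v + v*v = v + v²)
(-347*(54 - 2) + C(90, -570))/(-497547 + M(102)) = (-347*(54 - 2) - 570*(1 - 570))/(-497547 + 16) = (-347*52 - 570*(-569))/(-497531) = (-18044 + 324330)*(-1/497531) = 306286*(-1/497531) = -306286/497531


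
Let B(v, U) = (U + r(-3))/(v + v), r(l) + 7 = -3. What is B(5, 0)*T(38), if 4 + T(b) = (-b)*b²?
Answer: 54876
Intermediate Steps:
r(l) = -10 (r(l) = -7 - 3 = -10)
T(b) = -4 - b³ (T(b) = -4 + (-b)*b² = -4 - b³)
B(v, U) = (-10 + U)/(2*v) (B(v, U) = (U - 10)/(v + v) = (-10 + U)/((2*v)) = (-10 + U)*(1/(2*v)) = (-10 + U)/(2*v))
B(5, 0)*T(38) = ((½)*(-10 + 0)/5)*(-4 - 1*38³) = ((½)*(⅕)*(-10))*(-4 - 1*54872) = -(-4 - 54872) = -1*(-54876) = 54876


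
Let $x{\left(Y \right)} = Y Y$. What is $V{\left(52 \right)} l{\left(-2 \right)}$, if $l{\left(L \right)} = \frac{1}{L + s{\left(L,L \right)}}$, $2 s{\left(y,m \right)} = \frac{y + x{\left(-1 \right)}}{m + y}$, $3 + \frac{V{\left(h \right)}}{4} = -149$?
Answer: $\frac{4864}{15} \approx 324.27$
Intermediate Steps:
$x{\left(Y \right)} = Y^{2}$
$V{\left(h \right)} = -608$ ($V{\left(h \right)} = -12 + 4 \left(-149\right) = -12 - 596 = -608$)
$s{\left(y,m \right)} = \frac{1 + y}{2 \left(m + y\right)}$ ($s{\left(y,m \right)} = \frac{\left(y + \left(-1\right)^{2}\right) \frac{1}{m + y}}{2} = \frac{\left(y + 1\right) \frac{1}{m + y}}{2} = \frac{\left(1 + y\right) \frac{1}{m + y}}{2} = \frac{\frac{1}{m + y} \left(1 + y\right)}{2} = \frac{1 + y}{2 \left(m + y\right)}$)
$l{\left(L \right)} = \frac{1}{L + \frac{1 + L}{4 L}}$ ($l{\left(L \right)} = \frac{1}{L + \frac{1 + L}{2 \left(L + L\right)}} = \frac{1}{L + \frac{1 + L}{2 \cdot 2 L}} = \frac{1}{L + \frac{\frac{1}{2 L} \left(1 + L\right)}{2}} = \frac{1}{L + \frac{1 + L}{4 L}}$)
$V{\left(52 \right)} l{\left(-2 \right)} = - 608 \cdot 4 \left(-2\right) \frac{1}{1 - 2 + 4 \left(-2\right)^{2}} = - 608 \cdot 4 \left(-2\right) \frac{1}{1 - 2 + 4 \cdot 4} = - 608 \cdot 4 \left(-2\right) \frac{1}{1 - 2 + 16} = - 608 \cdot 4 \left(-2\right) \frac{1}{15} = \left(-608\right) \left(- \frac{8}{15}\right) = \frac{4864}{15}$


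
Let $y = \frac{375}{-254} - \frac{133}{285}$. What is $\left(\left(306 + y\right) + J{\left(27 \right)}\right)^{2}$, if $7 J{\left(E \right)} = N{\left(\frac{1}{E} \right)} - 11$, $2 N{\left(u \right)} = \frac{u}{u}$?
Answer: $\frac{332203529641}{3629025} \approx 91541.0$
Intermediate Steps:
$y = - \frac{7403}{3810}$ ($y = 375 \left(- \frac{1}{254}\right) - \frac{7}{15} = - \frac{375}{254} - \frac{7}{15} = - \frac{7403}{3810} \approx -1.943$)
$N{\left(u \right)} = \frac{1}{2}$ ($N{\left(u \right)} = \frac{u \frac{1}{u}}{2} = \frac{1}{2} \cdot 1 = \frac{1}{2}$)
$J{\left(E \right)} = - \frac{3}{2}$ ($J{\left(E \right)} = \frac{\frac{1}{2} - 11}{7} = \frac{1}{7} \left(- \frac{21}{2}\right) = - \frac{3}{2}$)
$\left(\left(306 + y\right) + J{\left(27 \right)}\right)^{2} = \left(\left(306 - \frac{7403}{3810}\right) - \frac{3}{2}\right)^{2} = \left(\frac{1158457}{3810} - \frac{3}{2}\right)^{2} = \left(\frac{576371}{1905}\right)^{2} = \frac{332203529641}{3629025}$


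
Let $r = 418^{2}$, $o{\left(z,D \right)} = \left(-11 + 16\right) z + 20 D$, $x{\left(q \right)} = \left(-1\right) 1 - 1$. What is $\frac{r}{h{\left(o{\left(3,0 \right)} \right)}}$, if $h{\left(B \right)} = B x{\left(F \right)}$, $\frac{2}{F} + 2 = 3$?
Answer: $- \frac{87362}{15} \approx -5824.1$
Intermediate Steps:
$F = 2$ ($F = \frac{2}{-2 + 3} = \frac{2}{1} = 2 \cdot 1 = 2$)
$x{\left(q \right)} = -2$ ($x{\left(q \right)} = -1 - 1 = -2$)
$o{\left(z,D \right)} = 5 z + 20 D$
$r = 174724$
$h{\left(B \right)} = - 2 B$ ($h{\left(B \right)} = B \left(-2\right) = - 2 B$)
$\frac{r}{h{\left(o{\left(3,0 \right)} \right)}} = \frac{174724}{\left(-2\right) \left(5 \cdot 3 + 20 \cdot 0\right)} = \frac{174724}{\left(-2\right) \left(15 + 0\right)} = \frac{174724}{\left(-2\right) 15} = \frac{174724}{-30} = 174724 \left(- \frac{1}{30}\right) = - \frac{87362}{15}$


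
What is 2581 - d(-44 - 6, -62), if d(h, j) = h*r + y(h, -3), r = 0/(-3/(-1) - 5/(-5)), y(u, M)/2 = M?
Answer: 2587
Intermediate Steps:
y(u, M) = 2*M
r = 0 (r = 0/(-3*(-1) - 5*(-⅕)) = 0/(3 + 1) = 0/4 = 0*(¼) = 0)
d(h, j) = -6 (d(h, j) = h*0 + 2*(-3) = 0 - 6 = -6)
2581 - d(-44 - 6, -62) = 2581 - 1*(-6) = 2581 + 6 = 2587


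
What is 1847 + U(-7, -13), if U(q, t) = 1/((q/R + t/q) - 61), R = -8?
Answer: 6026705/3263 ≈ 1847.0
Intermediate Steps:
U(q, t) = 1/(-61 - q/8 + t/q) (U(q, t) = 1/((q/(-8) + t/q) - 61) = 1/((q*(-1/8) + t/q) - 61) = 1/((-q/8 + t/q) - 61) = 1/(-61 - q/8 + t/q))
1847 + U(-7, -13) = 1847 - 8*(-7)/((-7)**2 - 8*(-13) + 488*(-7)) = 1847 - 8*(-7)/(49 + 104 - 3416) = 1847 - 8*(-7)/(-3263) = 1847 - 8*(-7)*(-1/3263) = 1847 - 56/3263 = 6026705/3263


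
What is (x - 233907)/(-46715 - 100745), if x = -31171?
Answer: 132539/73730 ≈ 1.7976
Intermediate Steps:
(x - 233907)/(-46715 - 100745) = (-31171 - 233907)/(-46715 - 100745) = -265078/(-147460) = -265078*(-1/147460) = 132539/73730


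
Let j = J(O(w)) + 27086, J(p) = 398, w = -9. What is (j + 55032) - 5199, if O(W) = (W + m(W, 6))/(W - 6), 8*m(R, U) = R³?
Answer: 77317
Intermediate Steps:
m(R, U) = R³/8
O(W) = (W + W³/8)/(-6 + W) (O(W) = (W + W³/8)/(W - 6) = (W + W³/8)/(-6 + W))
j = 27484 (j = 398 + 27086 = 27484)
(j + 55032) - 5199 = (27484 + 55032) - 5199 = 82516 - 5199 = 77317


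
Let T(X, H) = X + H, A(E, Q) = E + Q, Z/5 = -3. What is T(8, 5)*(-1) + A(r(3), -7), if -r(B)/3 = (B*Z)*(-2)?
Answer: -290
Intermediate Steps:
Z = -15 (Z = 5*(-3) = -15)
r(B) = -90*B (r(B) = -3*B*(-15)*(-2) = -3*(-15*B)*(-2) = -90*B)
T(X, H) = H + X
T(8, 5)*(-1) + A(r(3), -7) = (5 + 8)*(-1) + (-90*3 - 7) = 13*(-1) + (-270 - 7) = -13 - 277 = -290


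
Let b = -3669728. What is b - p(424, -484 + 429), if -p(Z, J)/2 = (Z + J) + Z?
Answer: -3668142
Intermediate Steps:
p(Z, J) = -4*Z - 2*J (p(Z, J) = -2*((Z + J) + Z) = -2*((J + Z) + Z) = -2*(J + 2*Z) = -4*Z - 2*J)
b - p(424, -484 + 429) = -3669728 - (-4*424 - 2*(-484 + 429)) = -3669728 - (-1696 - 2*(-55)) = -3669728 - (-1696 + 110) = -3669728 - 1*(-1586) = -3669728 + 1586 = -3668142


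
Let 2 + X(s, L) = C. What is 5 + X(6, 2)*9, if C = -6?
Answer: -67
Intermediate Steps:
X(s, L) = -8 (X(s, L) = -2 - 6 = -8)
5 + X(6, 2)*9 = 5 - 8*9 = 5 - 72 = -67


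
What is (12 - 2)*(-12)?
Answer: -120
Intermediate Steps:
(12 - 2)*(-12) = 10*(-12) = -120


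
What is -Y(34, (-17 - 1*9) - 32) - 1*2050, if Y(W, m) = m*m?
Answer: -5414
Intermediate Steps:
Y(W, m) = m²
-Y(34, (-17 - 1*9) - 32) - 1*2050 = -((-17 - 1*9) - 32)² - 1*2050 = -((-17 - 9) - 32)² - 2050 = -(-26 - 32)² - 2050 = -1*(-58)² - 2050 = -1*3364 - 2050 = -3364 - 2050 = -5414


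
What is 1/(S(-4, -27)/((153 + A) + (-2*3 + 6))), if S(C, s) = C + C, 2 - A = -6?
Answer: -161/8 ≈ -20.125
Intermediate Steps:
A = 8 (A = 2 - 1*(-6) = 2 + 6 = 8)
S(C, s) = 2*C
1/(S(-4, -27)/((153 + A) + (-2*3 + 6))) = 1/((2*(-4))/((153 + 8) + (-2*3 + 6))) = 1/(-8/(161 + (-6 + 6))) = 1/(-8/(161 + 0)) = 1/(-8/161) = -161/8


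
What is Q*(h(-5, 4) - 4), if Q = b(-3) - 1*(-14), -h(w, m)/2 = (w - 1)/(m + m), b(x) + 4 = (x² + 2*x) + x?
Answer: -25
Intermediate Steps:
b(x) = -4 + x² + 3*x (b(x) = -4 + ((x² + 2*x) + x) = -4 + (x² + 3*x) = -4 + x² + 3*x)
h(w, m) = -(-1 + w)/m (h(w, m) = -2*(w - 1)/(m + m) = -2*(-1 + w)/(2*m) = -2*(-1 + w)*1/(2*m) = -(-1 + w)/m)
Q = 10 (Q = (-4 + (-3)² + 3*(-3)) - 1*(-14) = (-4 + 9 - 9) + 14 = -4 + 14 = 10)
Q*(h(-5, 4) - 4) = 10*((1 - 1*(-5))/4 - 4) = 10*((1 + 5)/4 - 4) = 10*((¼)*6 - 4) = 10*(3/2 - 4) = 10*(-5/2) = -25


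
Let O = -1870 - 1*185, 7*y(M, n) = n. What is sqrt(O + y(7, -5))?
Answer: I*sqrt(100730)/7 ≈ 45.34*I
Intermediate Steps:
y(M, n) = n/7
O = -2055 (O = -1870 - 185 = -2055)
sqrt(O + y(7, -5)) = sqrt(-2055 + (1/7)*(-5)) = sqrt(-2055 - 5/7) = sqrt(-14390/7) = I*sqrt(100730)/7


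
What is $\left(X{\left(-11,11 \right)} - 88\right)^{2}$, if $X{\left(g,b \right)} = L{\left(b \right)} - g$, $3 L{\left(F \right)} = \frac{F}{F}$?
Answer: $\frac{52900}{9} \approx 5877.8$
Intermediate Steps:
$L{\left(F \right)} = \frac{1}{3}$ ($L{\left(F \right)} = \frac{F \frac{1}{F}}{3} = \frac{1}{3} \cdot 1 = \frac{1}{3}$)
$X{\left(g,b \right)} = \frac{1}{3} - g$
$\left(X{\left(-11,11 \right)} - 88\right)^{2} = \left(\left(\frac{1}{3} - -11\right) - 88\right)^{2} = \left(\left(\frac{1}{3} + 11\right) - 88\right)^{2} = \left(\frac{34}{3} - 88\right)^{2} = \left(- \frac{230}{3}\right)^{2} = \frac{52900}{9}$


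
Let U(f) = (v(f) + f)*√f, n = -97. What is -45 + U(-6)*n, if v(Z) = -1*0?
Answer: -45 + 582*I*√6 ≈ -45.0 + 1425.6*I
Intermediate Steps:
v(Z) = 0
U(f) = f^(3/2) (U(f) = (0 + f)*√f = f*√f = f^(3/2))
-45 + U(-6)*n = -45 + (-6)^(3/2)*(-97) = -45 - 6*I*√6*(-97) = -45 + 582*I*√6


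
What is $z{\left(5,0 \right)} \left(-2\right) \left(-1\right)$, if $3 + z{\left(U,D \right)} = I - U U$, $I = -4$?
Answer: $-64$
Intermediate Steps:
$z{\left(U,D \right)} = -7 - U^{2}$ ($z{\left(U,D \right)} = -3 - \left(4 + U U\right) = -3 - \left(4 + U^{2}\right) = -7 - U^{2}$)
$z{\left(5,0 \right)} \left(-2\right) \left(-1\right) = \left(-7 - 5^{2}\right) \left(-2\right) \left(-1\right) = \left(-7 - 25\right) \left(-2\right) \left(-1\right) = \left(-32\right) \left(-2\right) \left(-1\right) = 64 \left(-1\right) = -64$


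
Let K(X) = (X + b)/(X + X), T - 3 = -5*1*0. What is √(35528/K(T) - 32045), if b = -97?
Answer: I*√75796853/47 ≈ 185.24*I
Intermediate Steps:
T = 3 (T = 3 - 5*1*0 = 3 - 5*0 = 3 + 0 = 3)
K(X) = (-97 + X)/(2*X) (K(X) = (X - 97)/(X + X) = (-97 + X)/((2*X)) = (-97 + X)*(1/(2*X)) = (-97 + X)/(2*X))
√(35528/K(T) - 32045) = √(35528/(((½)*(-97 + 3)/3)) - 32045) = √(35528/(((½)*(⅓)*(-94))) - 32045) = √(35528/(-47/3) - 32045) = √(35528*(-3/47) - 32045) = √(-106584/47 - 32045) = √(-1612699/47) = I*√75796853/47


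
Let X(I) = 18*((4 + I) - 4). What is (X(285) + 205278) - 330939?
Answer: -120531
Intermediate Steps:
X(I) = 18*I
(X(285) + 205278) - 330939 = (18*285 + 205278) - 330939 = (5130 + 205278) - 330939 = 210408 - 330939 = -120531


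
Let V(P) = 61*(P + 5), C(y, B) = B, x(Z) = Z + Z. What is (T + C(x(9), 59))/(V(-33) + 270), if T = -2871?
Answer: 1406/719 ≈ 1.9555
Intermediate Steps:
x(Z) = 2*Z
V(P) = 305 + 61*P (V(P) = 61*(5 + P) = 305 + 61*P)
(T + C(x(9), 59))/(V(-33) + 270) = (-2871 + 59)/((305 + 61*(-33)) + 270) = -2812/((305 - 2013) + 270) = -2812/(-1708 + 270) = -2812/(-1438) = -2812*(-1/1438) = 1406/719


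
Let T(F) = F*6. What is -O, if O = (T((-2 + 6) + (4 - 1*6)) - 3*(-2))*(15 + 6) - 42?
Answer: -336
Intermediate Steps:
T(F) = 6*F
O = 336 (O = (6*((-2 + 6) + (4 - 1*6)) - 3*(-2))*(15 + 6) - 42 = (6*(4 + (4 - 6)) + 6)*21 - 42 = (6*(4 - 2) + 6)*21 - 42 = (6*2 + 6)*21 - 42 = (12 + 6)*21 - 42 = 18*21 - 42 = 378 - 42 = 336)
-O = -1*336 = -336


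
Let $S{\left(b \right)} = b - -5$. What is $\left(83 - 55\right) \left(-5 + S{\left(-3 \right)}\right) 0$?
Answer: $0$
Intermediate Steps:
$S{\left(b \right)} = 5 + b$ ($S{\left(b \right)} = b + 5 = 5 + b$)
$\left(83 - 55\right) \left(-5 + S{\left(-3 \right)}\right) 0 = \left(83 - 55\right) \left(-5 + \left(5 - 3\right)\right) 0 = 28 \left(-5 + 2\right) 0 = 28 \left(\left(-3\right) 0\right) = 28 \cdot 0 = 0$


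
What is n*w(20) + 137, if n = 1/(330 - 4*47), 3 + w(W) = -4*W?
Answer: 19371/142 ≈ 136.42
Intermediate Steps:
w(W) = -3 - 4*W
n = 1/142 (n = 1/(330 - 188) = 1/142 ≈ 0.0070423)
n*w(20) + 137 = (-3 - 4*20)/142 + 137 = (-3 - 80)/142 + 137 = (1/142)*(-83) + 137 = -83/142 + 137 = 19371/142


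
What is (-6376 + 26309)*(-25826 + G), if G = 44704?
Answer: 376295174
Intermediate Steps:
(-6376 + 26309)*(-25826 + G) = (-6376 + 26309)*(-25826 + 44704) = 19933*18878 = 376295174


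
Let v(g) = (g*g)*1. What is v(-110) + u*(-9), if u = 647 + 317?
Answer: 3424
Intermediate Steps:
v(g) = g**2 (v(g) = g**2*1 = g**2)
u = 964
v(-110) + u*(-9) = (-110)**2 + 964*(-9) = 12100 - 8676 = 3424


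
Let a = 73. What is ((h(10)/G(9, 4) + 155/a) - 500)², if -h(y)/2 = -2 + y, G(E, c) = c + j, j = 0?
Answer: 1342269769/5329 ≈ 2.5188e+5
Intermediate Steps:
G(E, c) = c (G(E, c) = c + 0 = c)
h(y) = 4 - 2*y (h(y) = -2*(-2 + y) = 4 - 2*y)
((h(10)/G(9, 4) + 155/a) - 500)² = (((4 - 2*10)/4 + 155/73) - 500)² = (((4 - 20)*(¼) + 155*(1/73)) - 500)² = ((-16*¼ + 155/73) - 500)² = ((-4 + 155/73) - 500)² = (-137/73 - 500)² = (-36637/73)² = 1342269769/5329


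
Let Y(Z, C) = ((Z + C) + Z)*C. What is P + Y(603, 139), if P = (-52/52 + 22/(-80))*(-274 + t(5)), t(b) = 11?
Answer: 7491613/40 ≈ 1.8729e+5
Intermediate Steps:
Y(Z, C) = C*(C + 2*Z) (Y(Z, C) = ((C + Z) + Z)*C = (C + 2*Z)*C = C*(C + 2*Z))
P = 13413/40 (P = (-52/52 + 22/(-80))*(-274 + 11) = (-52*1/52 + 22*(-1/80))*(-263) = (-1 - 11/40)*(-263) = -51/40*(-263) = 13413/40 ≈ 335.33)
P + Y(603, 139) = 13413/40 + 139*(139 + 2*603) = 13413/40 + 139*(139 + 1206) = 13413/40 + 139*1345 = 13413/40 + 186955 = 7491613/40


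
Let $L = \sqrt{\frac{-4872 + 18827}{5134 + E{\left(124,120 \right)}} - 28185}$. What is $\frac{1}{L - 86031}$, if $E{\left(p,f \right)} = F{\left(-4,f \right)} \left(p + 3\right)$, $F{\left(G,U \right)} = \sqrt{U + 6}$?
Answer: $- \frac{1}{86031 - i \sqrt{28185 - \frac{13955}{5134 + 381 \sqrt{14}}}} \approx -1.1624 \cdot 10^{-5} - 2.2682 \cdot 10^{-8} i$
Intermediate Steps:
$F{\left(G,U \right)} = \sqrt{6 + U}$
$E{\left(p,f \right)} = \sqrt{6 + f} \left(3 + p\right)$ ($E{\left(p,f \right)} = \sqrt{6 + f} \left(p + 3\right) = \sqrt{6 + f} \left(3 + p\right)$)
$L = \sqrt{-28185 + \frac{13955}{5134 + 381 \sqrt{14}}}$ ($L = \sqrt{\frac{-4872 + 18827}{5134 + \sqrt{6 + 120} \left(3 + 124\right)} - 28185} = \sqrt{\frac{13955}{5134 + \sqrt{126} \cdot 127} - 28185} = \sqrt{\frac{13955}{5134 + 3 \sqrt{14} \cdot 127} - 28185} = \sqrt{\frac{13955}{5134 + 381 \sqrt{14}} - 28185} = \sqrt{-28185 + \frac{13955}{5134 + 381 \sqrt{14}}} \approx 167.88 i$)
$\frac{1}{L - 86031} = \frac{1}{\frac{\sqrt{-144687835 - 10738485 \sqrt{14}}}{\sqrt{5134 + 381 \sqrt{14}}} - 86031} = \frac{1}{-86031 + \frac{\sqrt{-144687835 - 10738485 \sqrt{14}}}{\sqrt{5134 + 381 \sqrt{14}}}}$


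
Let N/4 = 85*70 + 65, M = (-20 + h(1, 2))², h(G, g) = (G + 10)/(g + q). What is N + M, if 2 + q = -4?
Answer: 393241/16 ≈ 24578.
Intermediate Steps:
q = -6 (q = -2 - 4 = -6)
h(G, g) = (10 + G)/(-6 + g) (h(G, g) = (G + 10)/(g - 6) = (10 + G)/(-6 + g))
M = 8281/16 (M = (-20 + (10 + 1)/(-6 + 2))² = (-20 + 11/(-4))² = (-20 - ¼*11)² = (-20 - 11/4)² = (-91/4)² = 8281/16 ≈ 517.56)
N = 24060 (N = 4*(85*70 + 65) = 4*(5950 + 65) = 4*6015 = 24060)
N + M = 24060 + 8281/16 = 393241/16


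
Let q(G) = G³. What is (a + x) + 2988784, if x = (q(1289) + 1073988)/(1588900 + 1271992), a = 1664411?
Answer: 13314431124497/2860892 ≈ 4.6539e+6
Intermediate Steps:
x = 2142774557/2860892 (x = (1289³ + 1073988)/(1588900 + 1271992) = (2141700569 + 1073988)/2860892 = 2142774557*(1/2860892) = 2142774557/2860892 ≈ 748.99)
(a + x) + 2988784 = (1664411 + 2142774557/2860892) + 2988784 = 4763842889169/2860892 + 2988784 = 13314431124497/2860892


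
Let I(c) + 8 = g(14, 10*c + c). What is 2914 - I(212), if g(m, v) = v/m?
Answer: 19288/7 ≈ 2755.4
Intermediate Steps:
I(c) = -8 + 11*c/14 (I(c) = -8 + (10*c + c)/14 = -8 + (11*c)*(1/14) = -8 + 11*c/14)
2914 - I(212) = 2914 - (-8 + (11/14)*212) = 2914 - (-8 + 1166/7) = 2914 - 1*1110/7 = 2914 - 1110/7 = 19288/7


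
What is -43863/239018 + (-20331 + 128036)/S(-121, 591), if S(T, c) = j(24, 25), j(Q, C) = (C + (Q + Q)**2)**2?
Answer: -212180049293/1296491235338 ≈ -0.16366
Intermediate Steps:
j(Q, C) = (C + 4*Q**2)**2 (j(Q, C) = (C + (2*Q)**2)**2 = (C + 4*Q**2)**2)
S(T, c) = 5424241 (S(T, c) = (25 + 4*24**2)**2 = (25 + 4*576)**2 = (25 + 2304)**2 = 2329**2 = 5424241)
-43863/239018 + (-20331 + 128036)/S(-121, 591) = -43863/239018 + (-20331 + 128036)/5424241 = -43863*1/239018 + 107705*(1/5424241) = -43863/239018 + 107705/5424241 = -212180049293/1296491235338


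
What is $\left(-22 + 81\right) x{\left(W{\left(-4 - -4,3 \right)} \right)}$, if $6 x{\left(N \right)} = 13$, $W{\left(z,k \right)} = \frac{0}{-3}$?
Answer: $\frac{767}{6} \approx 127.83$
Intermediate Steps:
$W{\left(z,k \right)} = 0$ ($W{\left(z,k \right)} = 0 \left(- \frac{1}{3}\right) = 0$)
$x{\left(N \right)} = \frac{13}{6}$ ($x{\left(N \right)} = \frac{1}{6} \cdot 13 = \frac{13}{6}$)
$\left(-22 + 81\right) x{\left(W{\left(-4 - -4,3 \right)} \right)} = \left(-22 + 81\right) \frac{13}{6} = 59 \cdot \frac{13}{6} = \frac{767}{6}$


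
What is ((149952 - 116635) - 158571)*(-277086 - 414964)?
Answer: 86682030700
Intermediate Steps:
((149952 - 116635) - 158571)*(-277086 - 414964) = (33317 - 158571)*(-692050) = -125254*(-692050) = 86682030700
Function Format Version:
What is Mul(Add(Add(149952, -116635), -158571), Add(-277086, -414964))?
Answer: 86682030700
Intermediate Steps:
Mul(Add(Add(149952, -116635), -158571), Add(-277086, -414964)) = Mul(Add(33317, -158571), -692050) = Mul(-125254, -692050) = 86682030700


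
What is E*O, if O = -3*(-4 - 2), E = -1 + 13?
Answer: 216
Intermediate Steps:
E = 12
O = 18 (O = -3*(-6) = 18)
E*O = 12*18 = 216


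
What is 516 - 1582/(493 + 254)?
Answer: 383870/747 ≈ 513.88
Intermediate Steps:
516 - 1582/(493 + 254) = 516 - 1582/747 = 383870/747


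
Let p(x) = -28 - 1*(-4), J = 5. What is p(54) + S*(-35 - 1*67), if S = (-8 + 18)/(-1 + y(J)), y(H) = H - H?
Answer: 996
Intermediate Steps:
y(H) = 0
p(x) = -24 (p(x) = -28 + 4 = -24)
S = -10 (S = (-8 + 18)/(-1 + 0) = 10/(-1) = 10*(-1) = -10)
p(54) + S*(-35 - 1*67) = -24 - 10*(-35 - 1*67) = -24 - 10*(-35 - 67) = -24 - 10*(-102) = -24 + 1020 = 996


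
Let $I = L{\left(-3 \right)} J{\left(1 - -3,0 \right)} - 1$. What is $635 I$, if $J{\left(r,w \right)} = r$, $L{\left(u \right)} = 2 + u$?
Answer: $-3175$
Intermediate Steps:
$I = -5$ ($I = \left(2 - 3\right) \left(1 - -3\right) - 1 = - (1 + 3) - 1 = \left(-1\right) 4 - 1 = -4 - 1 = -5$)
$635 I = 635 \left(-5\right) = -3175$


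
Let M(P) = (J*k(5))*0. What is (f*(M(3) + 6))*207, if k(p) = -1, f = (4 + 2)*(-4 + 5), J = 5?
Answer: 7452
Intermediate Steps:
f = 6 (f = 6*1 = 6)
M(P) = 0 (M(P) = (5*(-1))*0 = -5*0 = 0)
(f*(M(3) + 6))*207 = (6*(0 + 6))*207 = (6*6)*207 = 36*207 = 7452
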